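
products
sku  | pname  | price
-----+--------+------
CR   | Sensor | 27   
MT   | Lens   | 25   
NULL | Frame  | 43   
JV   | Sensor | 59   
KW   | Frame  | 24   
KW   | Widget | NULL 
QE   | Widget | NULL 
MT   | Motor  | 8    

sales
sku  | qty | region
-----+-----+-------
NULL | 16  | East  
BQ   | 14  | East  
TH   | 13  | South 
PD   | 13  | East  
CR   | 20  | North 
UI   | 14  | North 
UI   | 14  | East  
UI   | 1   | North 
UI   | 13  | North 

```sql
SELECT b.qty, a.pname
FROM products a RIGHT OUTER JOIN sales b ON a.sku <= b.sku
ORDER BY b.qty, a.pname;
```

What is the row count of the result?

RIGHT JOIN keeps every row from `sales`; unmatched rows get NULL for `products`'s columns.
Matching on a.sku <= b.sku. A NULL in a compared column never satisfies the condition.
Matched pairs: 42; unmatched b rows kept: 2.
Total: 42 matched + 2 padded = 44 rows.

44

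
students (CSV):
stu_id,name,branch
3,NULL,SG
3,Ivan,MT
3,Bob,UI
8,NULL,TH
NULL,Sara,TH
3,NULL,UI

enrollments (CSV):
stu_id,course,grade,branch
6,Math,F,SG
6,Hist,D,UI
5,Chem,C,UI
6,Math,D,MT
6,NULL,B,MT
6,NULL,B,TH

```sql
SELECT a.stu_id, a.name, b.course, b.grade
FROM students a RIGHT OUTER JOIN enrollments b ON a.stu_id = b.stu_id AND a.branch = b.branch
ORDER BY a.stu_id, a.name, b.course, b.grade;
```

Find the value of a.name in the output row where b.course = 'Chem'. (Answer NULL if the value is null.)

NULL

RIGHT JOIN keeps every row from `enrollments`; unmatched rows get NULL for `students`'s columns.
Matching on a.stu_id = b.stu_id AND a.branch = b.branch. A NULL in a compared column never satisfies the condition.
- a row (stu_id=3, branch=SG): no match.
- a row (stu_id=3, branch=MT): no match.
- a row (stu_id=3, branch=UI): no match.
- a row (stu_id=8, branch=TH): no match.
- a row (stu_id=NULL, branch=TH): no match.
- a row (stu_id=3, branch=UI): no match.
- 6 row(s) from b found no a partner → padded with NULL.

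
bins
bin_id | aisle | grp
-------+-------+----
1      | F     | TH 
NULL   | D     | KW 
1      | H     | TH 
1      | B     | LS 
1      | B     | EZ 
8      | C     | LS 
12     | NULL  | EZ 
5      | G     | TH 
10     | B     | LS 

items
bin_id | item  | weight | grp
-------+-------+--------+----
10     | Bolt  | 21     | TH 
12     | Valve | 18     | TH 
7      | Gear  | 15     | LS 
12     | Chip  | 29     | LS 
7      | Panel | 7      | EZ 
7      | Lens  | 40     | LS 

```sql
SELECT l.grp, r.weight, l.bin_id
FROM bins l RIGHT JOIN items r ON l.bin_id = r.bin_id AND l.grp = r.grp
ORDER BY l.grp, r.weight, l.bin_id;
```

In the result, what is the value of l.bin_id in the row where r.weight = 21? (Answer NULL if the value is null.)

NULL

RIGHT JOIN keeps every row from `items`; unmatched rows get NULL for `bins`'s columns.
Matching on l.bin_id = r.bin_id AND l.grp = r.grp. A NULL in a compared column never satisfies the condition.
Matched pairs: 0; unmatched r rows kept: 6.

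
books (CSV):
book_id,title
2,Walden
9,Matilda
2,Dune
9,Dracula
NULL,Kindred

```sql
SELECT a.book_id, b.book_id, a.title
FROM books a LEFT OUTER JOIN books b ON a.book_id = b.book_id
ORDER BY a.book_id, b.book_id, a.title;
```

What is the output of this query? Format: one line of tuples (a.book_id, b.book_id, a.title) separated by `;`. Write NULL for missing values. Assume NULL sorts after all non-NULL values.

(2, 2, Dune); (2, 2, Dune); (2, 2, Walden); (2, 2, Walden); (9, 9, Dracula); (9, 9, Dracula); (9, 9, Matilda); (9, 9, Matilda); (NULL, NULL, Kindred)

LEFT JOIN keeps every row from `books a`; unmatched rows get NULL for `books b`'s columns.
Matching on a.book_id = b.book_id. A NULL in a compared column never satisfies the condition.
Matched pairs: 8; unmatched a rows kept: 1.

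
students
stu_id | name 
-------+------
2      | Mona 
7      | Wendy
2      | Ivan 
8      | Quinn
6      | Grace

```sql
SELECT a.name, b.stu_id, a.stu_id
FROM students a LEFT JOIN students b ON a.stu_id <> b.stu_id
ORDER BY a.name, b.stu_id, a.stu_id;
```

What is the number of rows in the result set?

18

LEFT JOIN keeps every row from `students a`; unmatched rows get NULL for `students b`'s columns.
Matching on a.stu_id <> b.stu_id.
Matched pairs: 18; unmatched a rows kept: 0.
Total: 18 rows.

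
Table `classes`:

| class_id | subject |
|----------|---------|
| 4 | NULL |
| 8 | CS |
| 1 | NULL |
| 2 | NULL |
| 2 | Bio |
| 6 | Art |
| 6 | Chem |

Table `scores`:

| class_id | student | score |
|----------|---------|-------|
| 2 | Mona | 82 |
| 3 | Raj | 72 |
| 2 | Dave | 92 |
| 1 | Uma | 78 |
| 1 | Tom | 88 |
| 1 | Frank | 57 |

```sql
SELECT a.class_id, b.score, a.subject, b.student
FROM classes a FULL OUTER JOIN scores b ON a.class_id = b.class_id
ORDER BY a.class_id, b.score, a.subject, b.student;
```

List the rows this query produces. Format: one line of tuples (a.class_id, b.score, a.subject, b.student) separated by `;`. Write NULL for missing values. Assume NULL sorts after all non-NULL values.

(1, 57, NULL, Frank); (1, 78, NULL, Uma); (1, 88, NULL, Tom); (2, 82, Bio, Mona); (2, 82, NULL, Mona); (2, 92, Bio, Dave); (2, 92, NULL, Dave); (4, NULL, NULL, NULL); (6, NULL, Art, NULL); (6, NULL, Chem, NULL); (8, NULL, CS, NULL); (NULL, 72, NULL, Raj)

FULL OUTER JOIN keeps every row from both sides; unmatched rows get NULL for the other side's columns.
Matching on a.class_id = b.class_id.
- a[0] class_id=4 → no match; kept with NULLs on the b side.
- a[1] class_id=8 → no match; kept with NULLs on the b side.
- a[2] class_id=1 → 3 match(es) in b → 3 row(s).
- a[3] class_id=2 → 2 match(es) in b → 2 row(s).
- a[4] class_id=2 → 2 match(es) in b → 2 row(s).
- a[5] class_id=6 → no match; kept with NULLs on the b side.
- a[6] class_id=6 → no match; kept with NULLs on the b side.
- 1 row(s) from b found no a partner → padded with NULL.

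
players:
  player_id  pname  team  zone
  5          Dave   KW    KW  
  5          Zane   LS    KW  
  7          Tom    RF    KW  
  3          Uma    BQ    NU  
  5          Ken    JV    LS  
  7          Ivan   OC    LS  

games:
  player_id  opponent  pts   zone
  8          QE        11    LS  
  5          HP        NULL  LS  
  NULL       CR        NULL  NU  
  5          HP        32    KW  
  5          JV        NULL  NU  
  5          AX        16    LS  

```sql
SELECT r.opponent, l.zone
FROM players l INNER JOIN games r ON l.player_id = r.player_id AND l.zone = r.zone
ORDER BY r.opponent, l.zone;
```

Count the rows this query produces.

4

INNER JOIN keeps only pairs where the ON condition holds.
Matching on l.player_id = r.player_id AND l.zone = r.zone. A NULL in a compared column never satisfies the condition.
- l row (player_id=5, zone=KW): matches 1 r row(s) → 1 output row(s).
- l row (player_id=5, zone=KW): matches 1 r row(s) → 1 output row(s).
- l row (player_id=7, zone=KW): no match → dropped.
- l row (player_id=3, zone=NU): no match → dropped.
- l row (player_id=5, zone=LS): matches 2 r row(s) → 2 output row(s).
- l row (player_id=7, zone=LS): no match → dropped.
Total: 4 rows.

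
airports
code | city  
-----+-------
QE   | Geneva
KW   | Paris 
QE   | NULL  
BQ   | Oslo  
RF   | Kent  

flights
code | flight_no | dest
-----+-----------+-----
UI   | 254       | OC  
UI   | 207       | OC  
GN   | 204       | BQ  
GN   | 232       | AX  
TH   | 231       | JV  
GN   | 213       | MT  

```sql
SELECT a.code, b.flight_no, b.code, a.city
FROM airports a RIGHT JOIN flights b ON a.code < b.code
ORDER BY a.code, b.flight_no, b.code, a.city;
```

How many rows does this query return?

18

RIGHT JOIN keeps every row from `flights`; unmatched rows get NULL for `airports`'s columns.
Matching on a.code < b.code.
- a (code=QE) pairs with 3 row(s) of b.
- a (code=KW) pairs with 3 row(s) of b.
- a (code=QE) pairs with 3 row(s) of b.
- a (code=BQ) pairs with 6 row(s) of b.
- a (code=RF) pairs with 3 row(s) of b.
- every b row matched at least one a row.
Total: 18 rows.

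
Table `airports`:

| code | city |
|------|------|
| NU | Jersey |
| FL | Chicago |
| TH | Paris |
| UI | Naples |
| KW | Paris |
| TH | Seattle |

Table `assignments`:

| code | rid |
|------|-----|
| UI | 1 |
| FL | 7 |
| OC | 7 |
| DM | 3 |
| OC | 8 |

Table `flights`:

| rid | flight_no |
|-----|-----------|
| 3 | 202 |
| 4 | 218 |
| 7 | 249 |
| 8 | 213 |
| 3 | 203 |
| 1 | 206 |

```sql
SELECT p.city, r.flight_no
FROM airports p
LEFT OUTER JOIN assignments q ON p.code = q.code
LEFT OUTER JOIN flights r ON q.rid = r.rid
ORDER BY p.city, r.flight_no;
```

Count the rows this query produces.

6

Step 1 — p LEFT JOIN q on code → 6 row(s).
Then LEFT JOIN `flights r` on rid: each of those 6 rows is kept; rows whose q.rid has no match in r get NULL for r's columns.
Result: 6 row(s).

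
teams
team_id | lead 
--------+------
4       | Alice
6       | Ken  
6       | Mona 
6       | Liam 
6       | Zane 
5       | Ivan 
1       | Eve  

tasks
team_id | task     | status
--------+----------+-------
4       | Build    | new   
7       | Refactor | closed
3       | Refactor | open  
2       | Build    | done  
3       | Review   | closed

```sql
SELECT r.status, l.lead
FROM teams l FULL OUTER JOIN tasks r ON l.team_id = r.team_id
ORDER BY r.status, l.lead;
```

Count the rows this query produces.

11

FULL OUTER JOIN keeps every row from both sides; unmatched rows get NULL for the other side's columns.
Matching on l.team_id = r.team_id.
Matched pairs: 1; unmatched l rows kept: 6; unmatched r rows kept: 4.
Total: 1 matched + 10 padded = 11 rows.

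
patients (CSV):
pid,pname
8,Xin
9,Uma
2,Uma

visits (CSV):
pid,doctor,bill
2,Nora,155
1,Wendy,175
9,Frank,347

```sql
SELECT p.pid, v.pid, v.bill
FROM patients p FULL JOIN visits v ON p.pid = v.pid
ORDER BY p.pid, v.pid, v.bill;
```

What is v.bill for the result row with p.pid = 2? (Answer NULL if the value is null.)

155

FULL OUTER JOIN keeps every row from both sides; unmatched rows get NULL for the other side's columns.
Matching on p.pid = v.pid.
Matched pairs: 2; unmatched p rows kept: 1; unmatched v rows kept: 1.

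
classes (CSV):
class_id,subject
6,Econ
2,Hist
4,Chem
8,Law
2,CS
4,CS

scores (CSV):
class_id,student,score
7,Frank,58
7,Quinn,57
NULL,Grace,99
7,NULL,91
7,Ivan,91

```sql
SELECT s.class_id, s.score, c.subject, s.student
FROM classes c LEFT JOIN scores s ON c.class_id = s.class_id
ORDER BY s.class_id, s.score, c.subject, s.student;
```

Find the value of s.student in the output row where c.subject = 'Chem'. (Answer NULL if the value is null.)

NULL

LEFT JOIN keeps every row from `classes`; unmatched rows get NULL for `scores`'s columns.
Matching on c.class_id = s.class_id. A NULL in a compared column never satisfies the condition.
- c row (class_id=6): no match → kept, s columns NULL.
- c row (class_id=2): no match → kept, s columns NULL.
- c row (class_id=4): no match → kept, s columns NULL.
- c row (class_id=8): no match → kept, s columns NULL.
- c row (class_id=2): no match → kept, s columns NULL.
- c row (class_id=4): no match → kept, s columns NULL.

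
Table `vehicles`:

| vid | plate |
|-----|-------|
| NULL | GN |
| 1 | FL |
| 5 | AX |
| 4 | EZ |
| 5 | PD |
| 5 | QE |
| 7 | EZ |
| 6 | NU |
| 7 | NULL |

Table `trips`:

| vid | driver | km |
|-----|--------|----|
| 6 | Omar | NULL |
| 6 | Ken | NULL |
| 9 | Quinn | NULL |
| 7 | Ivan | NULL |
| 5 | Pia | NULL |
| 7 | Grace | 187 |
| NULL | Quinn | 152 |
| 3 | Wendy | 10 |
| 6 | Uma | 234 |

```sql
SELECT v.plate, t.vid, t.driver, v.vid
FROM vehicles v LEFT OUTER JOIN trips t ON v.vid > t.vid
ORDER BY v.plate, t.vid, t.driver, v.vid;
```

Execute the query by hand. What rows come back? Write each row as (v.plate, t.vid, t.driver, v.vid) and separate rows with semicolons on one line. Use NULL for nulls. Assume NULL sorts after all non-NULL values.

(AX, 3, Wendy, 5); (EZ, 3, Wendy, 4); (EZ, 3, Wendy, 7); (EZ, 5, Pia, 7); (EZ, 6, Ken, 7); (EZ, 6, Omar, 7); (EZ, 6, Uma, 7); (FL, NULL, NULL, 1); (GN, NULL, NULL, NULL); (NU, 3, Wendy, 6); (NU, 5, Pia, 6); (PD, 3, Wendy, 5); (QE, 3, Wendy, 5); (NULL, 3, Wendy, 7); (NULL, 5, Pia, 7); (NULL, 6, Ken, 7); (NULL, 6, Omar, 7); (NULL, 6, Uma, 7)

LEFT JOIN keeps every row from `vehicles`; unmatched rows get NULL for `trips`'s columns.
Matching on v.vid > t.vid. A NULL in a compared column never satisfies the condition.
- v (vid=NULL) has no partner → padded with NULL.
- v (vid=1) has no partner → padded with NULL.
- v (vid=5) pairs with 1 row(s) of t.
- v (vid=4) pairs with 1 row(s) of t.
- v (vid=5) pairs with 1 row(s) of t.
- v (vid=5) pairs with 1 row(s) of t.
- v (vid=7) pairs with 5 row(s) of t.
- v (vid=6) pairs with 2 row(s) of t.
- v (vid=7) pairs with 5 row(s) of t.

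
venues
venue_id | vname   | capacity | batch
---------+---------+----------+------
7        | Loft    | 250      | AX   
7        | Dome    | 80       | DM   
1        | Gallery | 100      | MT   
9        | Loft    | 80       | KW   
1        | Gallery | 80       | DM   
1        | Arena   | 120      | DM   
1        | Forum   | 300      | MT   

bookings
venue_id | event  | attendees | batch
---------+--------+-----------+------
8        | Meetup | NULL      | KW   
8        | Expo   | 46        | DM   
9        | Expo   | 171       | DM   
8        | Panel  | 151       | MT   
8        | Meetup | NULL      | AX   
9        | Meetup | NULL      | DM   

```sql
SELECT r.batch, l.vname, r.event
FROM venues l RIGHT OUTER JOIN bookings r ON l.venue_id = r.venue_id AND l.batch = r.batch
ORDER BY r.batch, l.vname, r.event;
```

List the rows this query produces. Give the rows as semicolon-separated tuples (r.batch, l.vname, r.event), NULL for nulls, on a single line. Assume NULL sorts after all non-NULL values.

(AX, NULL, Meetup); (DM, NULL, Expo); (DM, NULL, Expo); (DM, NULL, Meetup); (KW, NULL, Meetup); (MT, NULL, Panel)

RIGHT JOIN keeps every row from `bookings`; unmatched rows get NULL for `venues`'s columns.
Matching on l.venue_id = r.venue_id AND l.batch = r.batch.
Matched pairs: 0; unmatched r rows kept: 6.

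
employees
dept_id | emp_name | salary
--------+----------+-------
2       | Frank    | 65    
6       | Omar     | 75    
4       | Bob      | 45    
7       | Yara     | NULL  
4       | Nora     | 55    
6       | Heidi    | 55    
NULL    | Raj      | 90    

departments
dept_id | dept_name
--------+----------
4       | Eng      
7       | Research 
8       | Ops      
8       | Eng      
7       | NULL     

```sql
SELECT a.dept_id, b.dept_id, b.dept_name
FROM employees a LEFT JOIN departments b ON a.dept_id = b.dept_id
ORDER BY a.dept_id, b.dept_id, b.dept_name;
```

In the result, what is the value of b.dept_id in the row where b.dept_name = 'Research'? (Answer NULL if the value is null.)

LEFT JOIN keeps every row from `employees`; unmatched rows get NULL for `departments`'s columns.
Matching on a.dept_id = b.dept_id. A NULL in a compared column never satisfies the condition.
- a[0] dept_id=2 → no match; kept with NULLs on the b side.
- a[1] dept_id=6 → no match; kept with NULLs on the b side.
- a[2] dept_id=4 → 1 match(es) in b → 1 row(s).
- a[3] dept_id=7 → 2 match(es) in b → 2 row(s).
- a[4] dept_id=4 → 1 match(es) in b → 1 row(s).
- a[5] dept_id=6 → no match; kept with NULLs on the b side.
- a[6] dept_id=NULL → no match; kept with NULLs on the b side.

7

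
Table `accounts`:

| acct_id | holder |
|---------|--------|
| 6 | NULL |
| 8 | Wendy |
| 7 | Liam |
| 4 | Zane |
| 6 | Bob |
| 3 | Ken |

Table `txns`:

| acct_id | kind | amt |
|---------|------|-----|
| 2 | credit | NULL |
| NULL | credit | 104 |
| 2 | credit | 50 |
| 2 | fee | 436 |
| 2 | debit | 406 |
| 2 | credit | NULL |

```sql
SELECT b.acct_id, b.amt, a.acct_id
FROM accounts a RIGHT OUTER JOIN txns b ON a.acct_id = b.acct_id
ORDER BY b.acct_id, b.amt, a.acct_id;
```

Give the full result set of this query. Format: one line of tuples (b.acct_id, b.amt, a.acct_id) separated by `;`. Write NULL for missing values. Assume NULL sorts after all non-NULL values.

RIGHT JOIN keeps every row from `txns`; unmatched rows get NULL for `accounts`'s columns.
Matching on a.acct_id = b.acct_id. A NULL in a compared column never satisfies the condition.
Matched pairs: 0; unmatched b rows kept: 6.

(2, 50, NULL); (2, 406, NULL); (2, 436, NULL); (2, NULL, NULL); (2, NULL, NULL); (NULL, 104, NULL)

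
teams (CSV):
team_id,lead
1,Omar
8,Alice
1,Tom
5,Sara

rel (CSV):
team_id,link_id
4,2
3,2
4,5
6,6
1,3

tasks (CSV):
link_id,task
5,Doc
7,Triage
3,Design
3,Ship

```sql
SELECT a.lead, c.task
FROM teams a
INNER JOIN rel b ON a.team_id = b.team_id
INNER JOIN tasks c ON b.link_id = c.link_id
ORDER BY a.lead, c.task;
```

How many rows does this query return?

Joins associate left-to-right: teams INNER JOIN rel on team_id gives 2 intermediate row(s).
Then INNER JOIN `tasks c` on link_id: keep only rows whose b.link_id appears in c.
Result: 4 row(s).

4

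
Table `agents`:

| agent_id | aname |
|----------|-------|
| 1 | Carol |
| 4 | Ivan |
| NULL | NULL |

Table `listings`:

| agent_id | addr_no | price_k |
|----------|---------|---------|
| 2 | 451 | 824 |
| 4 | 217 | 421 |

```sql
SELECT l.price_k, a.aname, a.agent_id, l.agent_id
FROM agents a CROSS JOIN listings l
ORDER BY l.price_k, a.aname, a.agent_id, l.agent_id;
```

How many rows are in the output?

CROSS JOIN pairs every row of `agents` with every row of `listings`: 3 × 2 = 6 rows.

6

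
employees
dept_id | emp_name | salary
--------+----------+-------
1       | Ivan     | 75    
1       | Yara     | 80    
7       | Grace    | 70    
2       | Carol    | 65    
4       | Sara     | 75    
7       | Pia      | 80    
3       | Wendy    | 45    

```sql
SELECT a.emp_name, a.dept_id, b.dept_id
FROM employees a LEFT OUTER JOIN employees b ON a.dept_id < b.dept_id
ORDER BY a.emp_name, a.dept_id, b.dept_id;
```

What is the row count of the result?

21

LEFT JOIN keeps every row from `employees a`; unmatched rows get NULL for `employees b`'s columns.
Matching on a.dept_id < b.dept_id.
Matched pairs: 19; unmatched a rows kept: 2.
Total: 19 matched + 2 padded = 21 rows.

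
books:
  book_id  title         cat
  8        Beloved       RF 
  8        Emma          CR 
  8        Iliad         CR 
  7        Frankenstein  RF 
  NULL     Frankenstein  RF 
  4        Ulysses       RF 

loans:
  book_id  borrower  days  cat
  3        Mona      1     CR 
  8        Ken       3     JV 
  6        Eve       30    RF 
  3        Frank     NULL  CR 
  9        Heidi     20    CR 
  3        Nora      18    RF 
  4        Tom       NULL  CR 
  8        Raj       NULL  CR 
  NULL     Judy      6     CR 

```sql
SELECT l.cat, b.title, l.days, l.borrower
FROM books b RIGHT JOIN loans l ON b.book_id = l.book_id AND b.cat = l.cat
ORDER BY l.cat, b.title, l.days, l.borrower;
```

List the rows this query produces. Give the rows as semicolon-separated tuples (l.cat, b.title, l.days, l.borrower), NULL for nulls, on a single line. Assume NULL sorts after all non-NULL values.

(CR, Emma, NULL, Raj); (CR, Iliad, NULL, Raj); (CR, NULL, 1, Mona); (CR, NULL, 6, Judy); (CR, NULL, 20, Heidi); (CR, NULL, NULL, Frank); (CR, NULL, NULL, Tom); (JV, NULL, 3, Ken); (RF, NULL, 18, Nora); (RF, NULL, 30, Eve)

RIGHT JOIN keeps every row from `loans`; unmatched rows get NULL for `books`'s columns.
Matching on b.book_id = l.book_id AND b.cat = l.cat. A NULL in a compared column never satisfies the condition.
- b (book_id=8, cat=RF) has no partner in l.
- b (book_id=8, cat=CR) pairs with 1 row(s) of l.
- b (book_id=8, cat=CR) pairs with 1 row(s) of l.
- b (book_id=7, cat=RF) has no partner in l.
- b (book_id=NULL, cat=RF) has no partner in l.
- b (book_id=4, cat=RF) has no partner in l.
- 8 row(s) from l found no b partner → padded with NULL.
After projecting and ordering:
l.cat | b.title | l.days | l.borrower
CR | Emma | NULL | Raj
CR | Iliad | NULL | Raj
CR | NULL | 1 | Mona
CR | NULL | 6 | Judy
CR | NULL | 20 | Heidi
CR | NULL | NULL | Frank
CR | NULL | NULL | Tom
JV | NULL | 3 | Ken
RF | NULL | 18 | Nora
RF | NULL | 30 | Eve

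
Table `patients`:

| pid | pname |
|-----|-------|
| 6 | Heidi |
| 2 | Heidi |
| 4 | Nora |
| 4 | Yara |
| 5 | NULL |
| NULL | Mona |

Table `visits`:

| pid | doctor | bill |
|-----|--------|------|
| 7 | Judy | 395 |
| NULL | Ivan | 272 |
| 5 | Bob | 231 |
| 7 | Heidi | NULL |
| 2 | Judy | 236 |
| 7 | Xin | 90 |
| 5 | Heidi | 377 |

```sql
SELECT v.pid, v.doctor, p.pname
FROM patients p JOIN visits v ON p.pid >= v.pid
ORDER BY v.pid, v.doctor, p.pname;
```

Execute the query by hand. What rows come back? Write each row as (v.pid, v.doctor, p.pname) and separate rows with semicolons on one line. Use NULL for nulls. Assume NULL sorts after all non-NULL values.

(2, Judy, Heidi); (2, Judy, Heidi); (2, Judy, Nora); (2, Judy, Yara); (2, Judy, NULL); (5, Bob, Heidi); (5, Bob, NULL); (5, Heidi, Heidi); (5, Heidi, NULL)

INNER JOIN keeps only pairs where the ON condition holds.
Matching on p.pid >= v.pid. A NULL in a compared column never satisfies the condition.
- pid=6: 3 matching v row(s), so 3 row(s) emitted.
- pid=2: 1 matching v row(s), so 1 row(s) emitted.
- pid=4: 1 matching v row(s), so 1 row(s) emitted.
- pid=4: 1 matching v row(s), so 1 row(s) emitted.
- pid=5: 3 matching v row(s), so 3 row(s) emitted.
- pid=NULL: no matching v row, dropped.
After projecting and ordering:
v.pid | v.doctor | p.pname
2 | Judy | Heidi
2 | Judy | Heidi
2 | Judy | Nora
2 | Judy | Yara
2 | Judy | NULL
5 | Bob | Heidi
5 | Bob | NULL
5 | Heidi | Heidi
5 | Heidi | NULL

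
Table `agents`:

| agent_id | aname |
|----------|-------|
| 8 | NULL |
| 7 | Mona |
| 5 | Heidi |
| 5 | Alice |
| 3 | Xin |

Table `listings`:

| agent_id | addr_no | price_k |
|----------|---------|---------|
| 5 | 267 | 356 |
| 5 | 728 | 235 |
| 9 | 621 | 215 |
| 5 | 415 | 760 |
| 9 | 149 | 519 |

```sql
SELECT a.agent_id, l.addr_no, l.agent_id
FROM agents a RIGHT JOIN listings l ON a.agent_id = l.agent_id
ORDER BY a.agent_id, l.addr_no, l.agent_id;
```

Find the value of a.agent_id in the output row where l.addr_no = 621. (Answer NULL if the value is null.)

NULL

RIGHT JOIN keeps every row from `listings`; unmatched rows get NULL for `agents`'s columns.
Matching on a.agent_id = l.agent_id.
Matched pairs: 6; unmatched l rows kept: 2.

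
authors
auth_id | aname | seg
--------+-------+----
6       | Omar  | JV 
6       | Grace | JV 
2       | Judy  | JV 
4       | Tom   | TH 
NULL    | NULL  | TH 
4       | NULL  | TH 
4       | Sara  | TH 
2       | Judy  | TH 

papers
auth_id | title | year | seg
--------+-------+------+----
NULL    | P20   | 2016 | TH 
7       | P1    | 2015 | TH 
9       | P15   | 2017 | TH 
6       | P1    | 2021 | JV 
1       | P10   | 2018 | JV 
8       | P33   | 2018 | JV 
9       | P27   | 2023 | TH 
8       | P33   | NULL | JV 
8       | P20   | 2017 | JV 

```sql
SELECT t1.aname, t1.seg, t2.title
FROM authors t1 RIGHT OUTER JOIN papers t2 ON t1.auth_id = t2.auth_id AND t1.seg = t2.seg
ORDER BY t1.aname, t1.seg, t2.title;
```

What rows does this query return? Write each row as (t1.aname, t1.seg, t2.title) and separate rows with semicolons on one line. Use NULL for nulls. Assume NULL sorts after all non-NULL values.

RIGHT JOIN keeps every row from `papers`; unmatched rows get NULL for `authors`'s columns.
Matching on t1.auth_id = t2.auth_id AND t1.seg = t2.seg. A NULL in a compared column never satisfies the condition.
Matched pairs: 2; unmatched t2 rows kept: 8.

(Grace, JV, P1); (Omar, JV, P1); (NULL, NULL, P1); (NULL, NULL, P10); (NULL, NULL, P15); (NULL, NULL, P20); (NULL, NULL, P20); (NULL, NULL, P27); (NULL, NULL, P33); (NULL, NULL, P33)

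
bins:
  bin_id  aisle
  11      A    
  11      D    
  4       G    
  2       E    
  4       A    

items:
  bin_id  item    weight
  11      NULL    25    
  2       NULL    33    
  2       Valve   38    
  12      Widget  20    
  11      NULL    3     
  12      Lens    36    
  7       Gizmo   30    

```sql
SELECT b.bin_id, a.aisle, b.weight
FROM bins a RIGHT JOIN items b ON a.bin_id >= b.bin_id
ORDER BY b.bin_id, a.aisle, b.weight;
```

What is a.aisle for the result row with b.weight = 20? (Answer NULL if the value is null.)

RIGHT JOIN keeps every row from `items`; unmatched rows get NULL for `bins`'s columns.
Matching on a.bin_id >= b.bin_id.
- a[0] bin_id=11 → 5 match(es) in b → 5 row(s).
- a[1] bin_id=11 → 5 match(es) in b → 5 row(s).
- a[2] bin_id=4 → 2 match(es) in b → 2 row(s).
- a[3] bin_id=2 → 2 match(es) in b → 2 row(s).
- a[4] bin_id=4 → 2 match(es) in b → 2 row(s).
- plus 2 unmatched b row(s), each kept with NULL a columns.

NULL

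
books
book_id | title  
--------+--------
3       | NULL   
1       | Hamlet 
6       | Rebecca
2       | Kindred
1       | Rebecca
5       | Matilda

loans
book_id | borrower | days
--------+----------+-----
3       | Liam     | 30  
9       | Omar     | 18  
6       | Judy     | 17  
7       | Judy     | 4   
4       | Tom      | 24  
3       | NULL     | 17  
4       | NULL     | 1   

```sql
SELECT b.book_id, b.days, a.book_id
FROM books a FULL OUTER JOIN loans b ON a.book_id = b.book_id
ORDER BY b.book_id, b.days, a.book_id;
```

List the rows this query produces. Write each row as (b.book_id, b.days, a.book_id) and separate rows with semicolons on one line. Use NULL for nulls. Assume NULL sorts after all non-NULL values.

FULL OUTER JOIN keeps every row from both sides; unmatched rows get NULL for the other side's columns.
Matching on a.book_id = b.book_id.
Matched pairs: 3; unmatched a rows kept: 4; unmatched b rows kept: 4.

(3, 17, 3); (3, 30, 3); (4, 1, NULL); (4, 24, NULL); (6, 17, 6); (7, 4, NULL); (9, 18, NULL); (NULL, NULL, 1); (NULL, NULL, 1); (NULL, NULL, 2); (NULL, NULL, 5)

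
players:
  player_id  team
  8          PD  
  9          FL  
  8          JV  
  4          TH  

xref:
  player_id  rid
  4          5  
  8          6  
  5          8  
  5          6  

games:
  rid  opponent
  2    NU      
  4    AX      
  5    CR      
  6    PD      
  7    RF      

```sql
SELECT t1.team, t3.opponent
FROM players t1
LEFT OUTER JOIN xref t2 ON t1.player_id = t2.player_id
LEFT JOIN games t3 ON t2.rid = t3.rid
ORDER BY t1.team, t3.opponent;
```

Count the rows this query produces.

Joins associate left-to-right: players LEFT JOIN xref on player_id gives 4 intermediate row(s).
Then LEFT JOIN `games t3` on rid: each of those 4 rows is kept; rows whose t2.rid has no match in t3 get NULL for t3's columns.
Result: 4 row(s).

4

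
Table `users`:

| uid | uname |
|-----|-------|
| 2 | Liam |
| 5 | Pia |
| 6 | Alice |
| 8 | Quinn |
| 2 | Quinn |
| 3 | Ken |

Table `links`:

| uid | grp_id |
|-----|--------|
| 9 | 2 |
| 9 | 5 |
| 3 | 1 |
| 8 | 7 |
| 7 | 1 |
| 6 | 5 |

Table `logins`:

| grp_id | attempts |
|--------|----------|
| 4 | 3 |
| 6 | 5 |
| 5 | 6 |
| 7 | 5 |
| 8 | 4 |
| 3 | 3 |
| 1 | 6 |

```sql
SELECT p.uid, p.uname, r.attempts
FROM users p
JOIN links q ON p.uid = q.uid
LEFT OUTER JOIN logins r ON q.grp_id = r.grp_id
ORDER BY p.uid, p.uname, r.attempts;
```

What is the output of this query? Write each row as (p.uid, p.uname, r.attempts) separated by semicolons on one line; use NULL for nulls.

Joins associate left-to-right: users INNER JOIN links on uid gives 3 intermediate row(s).
Then LEFT JOIN `logins r` on grp_id: each of those 3 rows is kept; rows whose q.grp_id has no match in r get NULL for r's columns.

(3, Ken, 6); (6, Alice, 6); (8, Quinn, 5)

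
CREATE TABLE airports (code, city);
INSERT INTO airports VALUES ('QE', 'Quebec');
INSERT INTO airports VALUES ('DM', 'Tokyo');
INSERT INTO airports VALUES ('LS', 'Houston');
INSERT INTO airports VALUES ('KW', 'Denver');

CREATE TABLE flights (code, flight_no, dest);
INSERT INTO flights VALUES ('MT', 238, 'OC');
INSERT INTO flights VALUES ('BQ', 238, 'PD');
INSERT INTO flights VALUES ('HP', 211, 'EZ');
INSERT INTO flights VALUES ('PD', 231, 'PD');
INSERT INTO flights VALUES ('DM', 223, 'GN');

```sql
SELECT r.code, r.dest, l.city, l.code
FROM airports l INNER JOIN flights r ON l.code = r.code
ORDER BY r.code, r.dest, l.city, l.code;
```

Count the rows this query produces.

1

INNER JOIN keeps only pairs where the ON condition holds.
Matching on l.code = r.code.
- code=QE: no matching r row, dropped.
- code=DM: 1 matching r row(s), so 1 row(s) emitted.
- code=LS: no matching r row, dropped.
- code=KW: no matching r row, dropped.
Total: 1 rows.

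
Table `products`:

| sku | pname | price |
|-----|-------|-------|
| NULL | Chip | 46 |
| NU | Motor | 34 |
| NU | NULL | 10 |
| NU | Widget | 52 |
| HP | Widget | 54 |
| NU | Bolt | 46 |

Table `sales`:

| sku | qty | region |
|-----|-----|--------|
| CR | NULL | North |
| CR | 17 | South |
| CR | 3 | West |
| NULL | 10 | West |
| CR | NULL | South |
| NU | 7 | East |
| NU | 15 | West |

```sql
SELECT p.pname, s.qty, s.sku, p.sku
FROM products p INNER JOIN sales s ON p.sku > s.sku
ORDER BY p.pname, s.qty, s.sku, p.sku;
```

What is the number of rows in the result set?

INNER JOIN keeps only pairs where the ON condition holds.
Matching on p.sku > s.sku. A NULL in a compared column never satisfies the condition.
- p (sku=NULL) has no partner → excluded.
- p (sku=NU) pairs with 4 row(s) of s.
- p (sku=NU) pairs with 4 row(s) of s.
- p (sku=NU) pairs with 4 row(s) of s.
- p (sku=HP) pairs with 4 row(s) of s.
- p (sku=NU) pairs with 4 row(s) of s.
Total: 20 rows.

20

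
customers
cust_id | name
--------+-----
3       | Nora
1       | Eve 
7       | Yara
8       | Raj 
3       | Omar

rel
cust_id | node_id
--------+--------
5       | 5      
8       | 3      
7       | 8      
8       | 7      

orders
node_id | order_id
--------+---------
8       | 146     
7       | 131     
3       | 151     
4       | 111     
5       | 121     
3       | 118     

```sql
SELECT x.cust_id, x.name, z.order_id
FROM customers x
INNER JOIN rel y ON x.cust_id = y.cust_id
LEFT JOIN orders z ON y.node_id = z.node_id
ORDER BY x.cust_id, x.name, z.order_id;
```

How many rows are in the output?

Joins associate left-to-right: customers INNER JOIN rel on cust_id gives 3 intermediate row(s).
Then LEFT JOIN `orders z` on node_id: each of those 3 rows is kept; rows whose y.node_id has no match in z get NULL for z's columns.
Result: 4 row(s).

4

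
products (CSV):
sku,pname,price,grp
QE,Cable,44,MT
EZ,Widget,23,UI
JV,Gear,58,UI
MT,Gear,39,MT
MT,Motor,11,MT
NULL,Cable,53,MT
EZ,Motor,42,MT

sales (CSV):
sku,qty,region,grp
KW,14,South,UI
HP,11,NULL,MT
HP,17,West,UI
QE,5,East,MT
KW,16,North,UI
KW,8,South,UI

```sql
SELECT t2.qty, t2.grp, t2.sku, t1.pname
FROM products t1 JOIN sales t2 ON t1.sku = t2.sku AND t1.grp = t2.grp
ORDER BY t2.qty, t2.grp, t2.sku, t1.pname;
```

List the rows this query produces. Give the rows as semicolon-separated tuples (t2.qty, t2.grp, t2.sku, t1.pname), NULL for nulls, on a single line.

(5, MT, QE, Cable)

INNER JOIN keeps only pairs where the ON condition holds.
Matching on t1.sku = t2.sku AND t1.grp = t2.grp. A NULL in a compared column never satisfies the condition.
- t1[0] sku=QE, grp=MT → 1 match(es) in t2 → 1 row(s).
- t1[1] sku=EZ, grp=UI → no match; dropped.
- t1[2] sku=JV, grp=UI → no match; dropped.
- t1[3] sku=MT, grp=MT → no match; dropped.
- t1[4] sku=MT, grp=MT → no match; dropped.
- t1[5] sku=NULL, grp=MT → no match; dropped.
- t1[6] sku=EZ, grp=MT → no match; dropped.
After projecting and ordering:
t2.qty | t2.grp | t2.sku | t1.pname
5 | MT | QE | Cable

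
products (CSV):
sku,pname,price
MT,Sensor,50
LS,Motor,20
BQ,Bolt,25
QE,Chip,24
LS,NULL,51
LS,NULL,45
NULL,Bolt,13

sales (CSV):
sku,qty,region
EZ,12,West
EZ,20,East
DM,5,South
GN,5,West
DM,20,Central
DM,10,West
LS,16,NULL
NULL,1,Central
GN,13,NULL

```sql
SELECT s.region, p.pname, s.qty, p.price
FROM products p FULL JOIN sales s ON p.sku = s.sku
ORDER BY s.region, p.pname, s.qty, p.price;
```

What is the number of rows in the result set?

FULL OUTER JOIN keeps every row from both sides; unmatched rows get NULL for the other side's columns.
Matching on p.sku = s.sku. A NULL in a compared column never satisfies the condition.
Matched pairs: 3; unmatched p rows kept: 4; unmatched s rows kept: 8.
Total: 3 matched + 12 padded = 15 rows.

15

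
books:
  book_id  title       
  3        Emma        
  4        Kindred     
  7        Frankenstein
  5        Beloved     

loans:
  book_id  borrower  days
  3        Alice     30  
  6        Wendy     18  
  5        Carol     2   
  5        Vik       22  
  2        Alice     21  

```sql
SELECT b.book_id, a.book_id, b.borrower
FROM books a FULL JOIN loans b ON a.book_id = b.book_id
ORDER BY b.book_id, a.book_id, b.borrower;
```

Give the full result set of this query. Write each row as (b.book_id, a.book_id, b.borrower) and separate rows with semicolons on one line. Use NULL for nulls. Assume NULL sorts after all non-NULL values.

(2, NULL, Alice); (3, 3, Alice); (5, 5, Carol); (5, 5, Vik); (6, NULL, Wendy); (NULL, 4, NULL); (NULL, 7, NULL)

FULL OUTER JOIN keeps every row from both sides; unmatched rows get NULL for the other side's columns.
Matching on a.book_id = b.book_id.
Matched pairs: 3; unmatched a rows kept: 2; unmatched b rows kept: 2.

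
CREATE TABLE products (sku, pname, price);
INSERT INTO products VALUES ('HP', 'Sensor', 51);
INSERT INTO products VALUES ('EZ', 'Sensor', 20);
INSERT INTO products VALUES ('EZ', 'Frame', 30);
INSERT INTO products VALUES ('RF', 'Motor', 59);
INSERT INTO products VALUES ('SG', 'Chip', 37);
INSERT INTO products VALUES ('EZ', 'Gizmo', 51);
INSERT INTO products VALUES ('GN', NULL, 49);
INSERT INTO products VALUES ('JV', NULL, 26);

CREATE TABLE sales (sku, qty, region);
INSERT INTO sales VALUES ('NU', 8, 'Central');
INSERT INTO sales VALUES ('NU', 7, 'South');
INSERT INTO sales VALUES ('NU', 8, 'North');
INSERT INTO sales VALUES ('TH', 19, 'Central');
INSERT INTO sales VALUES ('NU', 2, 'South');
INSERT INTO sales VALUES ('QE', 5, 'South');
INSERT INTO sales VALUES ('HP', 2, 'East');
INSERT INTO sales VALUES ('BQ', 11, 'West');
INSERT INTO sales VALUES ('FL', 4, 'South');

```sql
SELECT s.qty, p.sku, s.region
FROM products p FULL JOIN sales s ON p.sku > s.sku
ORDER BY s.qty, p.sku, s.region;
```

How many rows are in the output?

27

FULL OUTER JOIN keeps every row from both sides; unmatched rows get NULL for the other side's columns.
Matching on p.sku > s.sku.
- p[0] sku=HP → 2 match(es) in s → 2 row(s).
- p[1] sku=EZ → 1 match(es) in s → 1 row(s).
- p[2] sku=EZ → 1 match(es) in s → 1 row(s).
- p[3] sku=RF → 8 match(es) in s → 8 row(s).
- p[4] sku=SG → 8 match(es) in s → 8 row(s).
- p[5] sku=EZ → 1 match(es) in s → 1 row(s).
- p[6] sku=GN → 2 match(es) in s → 2 row(s).
- p[7] sku=JV → 3 match(es) in s → 3 row(s).
- plus 1 unmatched s row(s), each kept with NULL p columns.
Total: 26 matched + 1 padded = 27 rows.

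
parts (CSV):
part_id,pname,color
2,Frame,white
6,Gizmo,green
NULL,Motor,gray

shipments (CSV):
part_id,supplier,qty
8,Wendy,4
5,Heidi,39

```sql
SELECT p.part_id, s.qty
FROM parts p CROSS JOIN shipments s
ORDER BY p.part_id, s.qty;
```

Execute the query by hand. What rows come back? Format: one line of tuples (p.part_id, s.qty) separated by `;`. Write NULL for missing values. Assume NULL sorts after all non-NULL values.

(2, 4); (2, 39); (6, 4); (6, 39); (NULL, 4); (NULL, 39)

CROSS JOIN pairs every row of `parts` with every row of `shipments`: 3 × 2 = 6 rows.
After projecting and ordering:
p.part_id | s.qty
2 | 4
2 | 39
6 | 4
6 | 39
NULL | 4
NULL | 39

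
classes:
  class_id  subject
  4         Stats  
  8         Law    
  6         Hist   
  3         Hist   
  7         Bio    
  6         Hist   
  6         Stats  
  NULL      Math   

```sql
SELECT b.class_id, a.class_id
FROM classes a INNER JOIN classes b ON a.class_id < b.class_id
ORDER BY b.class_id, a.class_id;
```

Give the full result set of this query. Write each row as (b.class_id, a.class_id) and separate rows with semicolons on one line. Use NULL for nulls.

INNER JOIN keeps only pairs where the ON condition holds.
Matching on a.class_id < b.class_id. A NULL in a compared column never satisfies the condition.
- class_id=4: 5 matching b row(s), so 5 row(s) emitted.
- class_id=8: no matching b row, dropped.
- class_id=6: 2 matching b row(s), so 2 row(s) emitted.
- class_id=3: 6 matching b row(s), so 6 row(s) emitted.
- class_id=7: 1 matching b row(s), so 1 row(s) emitted.
- class_id=6: 2 matching b row(s), so 2 row(s) emitted.
- class_id=6: 2 matching b row(s), so 2 row(s) emitted.
- class_id=NULL: no matching b row, dropped.

(4, 3); (6, 3); (6, 3); (6, 3); (6, 4); (6, 4); (6, 4); (7, 3); (7, 4); (7, 6); (7, 6); (7, 6); (8, 3); (8, 4); (8, 6); (8, 6); (8, 6); (8, 7)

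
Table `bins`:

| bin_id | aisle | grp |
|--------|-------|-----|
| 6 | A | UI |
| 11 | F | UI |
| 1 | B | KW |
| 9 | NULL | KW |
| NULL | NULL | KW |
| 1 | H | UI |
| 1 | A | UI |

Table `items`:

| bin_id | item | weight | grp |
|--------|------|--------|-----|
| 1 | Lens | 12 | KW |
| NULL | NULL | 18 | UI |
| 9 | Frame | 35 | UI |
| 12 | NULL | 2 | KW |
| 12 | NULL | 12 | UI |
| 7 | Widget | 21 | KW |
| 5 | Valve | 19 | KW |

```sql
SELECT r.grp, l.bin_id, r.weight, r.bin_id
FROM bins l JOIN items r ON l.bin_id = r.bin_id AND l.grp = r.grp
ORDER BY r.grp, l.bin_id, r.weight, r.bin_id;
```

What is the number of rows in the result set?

1

INNER JOIN keeps only pairs where the ON condition holds.
Matching on l.bin_id = r.bin_id AND l.grp = r.grp. A NULL in a compared column never satisfies the condition.
- l[0] bin_id=6, grp=UI → no match; dropped.
- l[1] bin_id=11, grp=UI → no match; dropped.
- l[2] bin_id=1, grp=KW → 1 match(es) in r → 1 row(s).
- l[3] bin_id=9, grp=KW → no match; dropped.
- l[4] bin_id=NULL, grp=KW → no match; dropped.
- l[5] bin_id=1, grp=UI → no match; dropped.
- l[6] bin_id=1, grp=UI → no match; dropped.
Total: 1 rows.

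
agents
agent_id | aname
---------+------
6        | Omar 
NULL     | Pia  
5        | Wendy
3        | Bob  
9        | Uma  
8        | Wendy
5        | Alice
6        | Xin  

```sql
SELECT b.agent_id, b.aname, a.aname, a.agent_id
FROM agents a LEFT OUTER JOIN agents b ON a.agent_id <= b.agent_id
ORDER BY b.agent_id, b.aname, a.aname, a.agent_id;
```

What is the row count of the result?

LEFT JOIN keeps every row from `agents a`; unmatched rows get NULL for `agents b`'s columns.
Matching on a.agent_id <= b.agent_id. A NULL in a compared column never satisfies the condition.
- agent_id=6: 4 matching b row(s), so 4 row(s) emitted.
- agent_id=NULL: no b row matches, row kept with b columns NULL.
- agent_id=5: 6 matching b row(s), so 6 row(s) emitted.
- agent_id=3: 7 matching b row(s), so 7 row(s) emitted.
- agent_id=9: 1 matching b row(s), so 1 row(s) emitted.
- agent_id=8: 2 matching b row(s), so 2 row(s) emitted.
- agent_id=5: 6 matching b row(s), so 6 row(s) emitted.
- agent_id=6: 4 matching b row(s), so 4 row(s) emitted.
Total: 30 matched + 1 padded = 31 rows.

31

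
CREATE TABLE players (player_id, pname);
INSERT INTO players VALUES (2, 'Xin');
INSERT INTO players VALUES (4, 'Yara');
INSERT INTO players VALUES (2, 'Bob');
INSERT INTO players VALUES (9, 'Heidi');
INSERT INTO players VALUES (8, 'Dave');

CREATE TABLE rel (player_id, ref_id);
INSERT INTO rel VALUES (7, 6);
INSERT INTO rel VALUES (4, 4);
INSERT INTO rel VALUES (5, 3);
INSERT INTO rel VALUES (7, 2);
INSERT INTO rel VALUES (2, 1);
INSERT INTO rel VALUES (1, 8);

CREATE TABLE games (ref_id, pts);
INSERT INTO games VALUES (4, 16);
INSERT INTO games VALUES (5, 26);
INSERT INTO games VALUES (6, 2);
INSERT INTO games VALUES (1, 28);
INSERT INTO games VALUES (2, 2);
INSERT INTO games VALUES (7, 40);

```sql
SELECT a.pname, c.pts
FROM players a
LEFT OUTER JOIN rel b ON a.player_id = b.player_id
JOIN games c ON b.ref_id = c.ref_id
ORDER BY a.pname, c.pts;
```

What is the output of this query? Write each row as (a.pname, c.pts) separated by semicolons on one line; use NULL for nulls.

Joins associate left-to-right: players LEFT JOIN rel on player_id gives 5 intermediate row(s).
Then INNER JOIN `games c` on ref_id: keep only rows whose b.ref_id appears in c.

(Bob, 28); (Xin, 28); (Yara, 16)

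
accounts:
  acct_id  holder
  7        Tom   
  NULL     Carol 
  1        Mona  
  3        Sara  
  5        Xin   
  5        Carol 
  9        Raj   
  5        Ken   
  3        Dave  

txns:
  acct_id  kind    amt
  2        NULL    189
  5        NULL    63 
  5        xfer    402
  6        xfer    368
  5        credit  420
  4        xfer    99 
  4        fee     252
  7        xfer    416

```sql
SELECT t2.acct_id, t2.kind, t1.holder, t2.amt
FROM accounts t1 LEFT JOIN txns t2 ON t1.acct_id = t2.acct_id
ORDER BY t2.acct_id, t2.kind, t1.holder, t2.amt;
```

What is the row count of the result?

15

LEFT JOIN keeps every row from `accounts`; unmatched rows get NULL for `txns`'s columns.
Matching on t1.acct_id = t2.acct_id. A NULL in a compared column never satisfies the condition.
Matched pairs: 10; unmatched t1 rows kept: 5.
Total: 10 matched + 5 padded = 15 rows.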